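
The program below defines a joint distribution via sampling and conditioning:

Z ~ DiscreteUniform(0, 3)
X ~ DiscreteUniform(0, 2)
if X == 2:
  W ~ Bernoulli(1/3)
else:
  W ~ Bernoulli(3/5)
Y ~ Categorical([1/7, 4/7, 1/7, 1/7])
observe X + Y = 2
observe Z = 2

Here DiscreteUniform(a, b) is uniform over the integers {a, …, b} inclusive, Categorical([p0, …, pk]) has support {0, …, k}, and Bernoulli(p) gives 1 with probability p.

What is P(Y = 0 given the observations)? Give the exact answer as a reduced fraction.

Enumerate traces; 6 have nonzero weight after conditioning:
  (Z=2, X=0, W=0, Y=2) weight 1/210
  (Z=2, X=0, W=1, Y=2) weight 1/140
  (Z=2, X=1, W=0, Y=1) weight 2/105
  (Z=2, X=1, W=1, Y=1) weight 1/35
  (Z=2, X=2, W=0, Y=0) weight 1/126
  (Z=2, X=2, W=1, Y=0) weight 1/252
Group by Y:
  weight(Y=0) = 1/84
  weight(Y=1) = 1/21
  weight(Y=2) = 1/84
Total weight = 1/84 + 1/21 + 1/84 = 1/14
P(Y=0 | obs) = 1/84 / 1/14 = 1/6
P(Y=1 | obs) = 1/21 / 1/14 = 2/3
P(Y=2 | obs) = 1/84 / 1/14 = 1/6

P(Y = 0 | obs) = 1/6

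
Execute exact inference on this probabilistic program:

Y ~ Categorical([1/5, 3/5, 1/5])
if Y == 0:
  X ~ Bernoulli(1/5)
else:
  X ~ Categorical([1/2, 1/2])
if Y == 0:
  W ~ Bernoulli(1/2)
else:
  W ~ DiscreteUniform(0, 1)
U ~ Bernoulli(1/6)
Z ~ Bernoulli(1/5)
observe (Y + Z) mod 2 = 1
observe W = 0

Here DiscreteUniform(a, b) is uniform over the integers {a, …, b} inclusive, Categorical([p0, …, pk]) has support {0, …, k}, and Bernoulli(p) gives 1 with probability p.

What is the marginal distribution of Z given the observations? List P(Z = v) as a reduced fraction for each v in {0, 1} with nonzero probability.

Enumerate traces; 12 have nonzero weight after conditioning:
  (Y=0, X=0, W=0, U=0, Z=1) weight 1/75
  (Y=0, X=0, W=0, U=1, Z=1) weight 1/375
  (Y=0, X=1, W=0, U=0, Z=1) weight 1/300
  (Y=0, X=1, W=0, U=1, Z=1) weight 1/1500
  (Y=1, X=0, W=0, U=0, Z=0) weight 1/10
  (Y=1, X=0, W=0, U=1, Z=0) weight 1/50
  (Y=1, X=1, W=0, U=0, Z=0) weight 1/10
  (Y=1, X=1, W=0, U=1, Z=0) weight 1/50
  … 4 more
Group by Z:
  weight(Z=0) = 6/25
  weight(Z=1) = 1/25
Total weight = 6/25 + 1/25 = 7/25
P(Z=0 | obs) = 6/25 / 7/25 = 6/7
P(Z=1 | obs) = 1/25 / 7/25 = 1/7

P(Z=0) = 6/7, P(Z=1) = 1/7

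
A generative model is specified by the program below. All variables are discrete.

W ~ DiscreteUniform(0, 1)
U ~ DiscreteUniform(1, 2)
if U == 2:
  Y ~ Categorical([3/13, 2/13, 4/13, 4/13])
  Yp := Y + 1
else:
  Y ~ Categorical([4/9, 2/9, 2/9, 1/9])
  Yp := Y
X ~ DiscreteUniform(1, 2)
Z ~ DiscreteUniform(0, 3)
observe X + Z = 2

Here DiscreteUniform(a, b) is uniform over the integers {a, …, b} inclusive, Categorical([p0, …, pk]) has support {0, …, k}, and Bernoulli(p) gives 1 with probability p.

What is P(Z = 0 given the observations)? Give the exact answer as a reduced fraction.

P(Z = 0 | obs) = 1/2

Enumerate traces; 32 have nonzero weight after conditioning:
  (W=0, U=1, Y=0, X=1, Z=1) weight 1/72
  (W=0, U=1, Y=0, X=2, Z=0) weight 1/72
  (W=0, U=1, Y=1, X=1, Z=1) weight 1/144
  (W=0, U=1, Y=1, X=2, Z=0) weight 1/144
  (W=0, U=1, Y=2, X=1, Z=1) weight 1/144
  (W=0, U=1, Y=2, X=2, Z=0) weight 1/144
  (W=0, U=1, Y=3, X=1, Z=1) weight 1/288
  (W=0, U=1, Y=3, X=2, Z=0) weight 1/288
  … 24 more
Group by Z:
  weight(Z=0) = 1/8
  weight(Z=1) = 1/8
Total weight = 1/8 + 1/8 = 1/4
P(Z=0 | obs) = 1/8 / 1/4 = 1/2
P(Z=1 | obs) = 1/8 / 1/4 = 1/2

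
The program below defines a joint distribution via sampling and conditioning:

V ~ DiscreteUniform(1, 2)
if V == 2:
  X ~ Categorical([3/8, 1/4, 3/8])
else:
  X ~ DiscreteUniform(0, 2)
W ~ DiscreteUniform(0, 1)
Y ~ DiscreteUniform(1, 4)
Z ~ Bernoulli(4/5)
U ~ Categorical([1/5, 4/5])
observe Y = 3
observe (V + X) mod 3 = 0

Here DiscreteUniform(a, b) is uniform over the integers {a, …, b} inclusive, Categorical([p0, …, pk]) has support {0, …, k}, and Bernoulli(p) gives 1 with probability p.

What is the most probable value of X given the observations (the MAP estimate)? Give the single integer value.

argmax_v P(X = v | obs) = 2

Enumerate traces; 16 have nonzero weight after conditioning:
  (V=1, X=2, W=0, Y=3, Z=0, U=0) weight 1/1200
  (V=1, X=2, W=0, Y=3, Z=0, U=1) weight 1/300
  (V=1, X=2, W=0, Y=3, Z=1, U=0) weight 1/300
  (V=1, X=2, W=0, Y=3, Z=1, U=1) weight 1/75
  (V=1, X=2, W=1, Y=3, Z=0, U=0) weight 1/1200
  (V=1, X=2, W=1, Y=3, Z=0, U=1) weight 1/300
  (V=1, X=2, W=1, Y=3, Z=1, U=0) weight 1/300
  (V=1, X=2, W=1, Y=3, Z=1, U=1) weight 1/75
  (V=2, X=1, W=0, Y=3, Z=0, U=0) weight 1/1600
  … 7 more
Group by X:
  weight(X=1) = 1/32
  weight(X=2) = 1/24
Total weight = 1/32 + 1/24 = 7/96
P(X=1 | obs) = 1/32 / 7/96 = 3/7
P(X=2 | obs) = 1/24 / 7/96 = 4/7
argmax = 2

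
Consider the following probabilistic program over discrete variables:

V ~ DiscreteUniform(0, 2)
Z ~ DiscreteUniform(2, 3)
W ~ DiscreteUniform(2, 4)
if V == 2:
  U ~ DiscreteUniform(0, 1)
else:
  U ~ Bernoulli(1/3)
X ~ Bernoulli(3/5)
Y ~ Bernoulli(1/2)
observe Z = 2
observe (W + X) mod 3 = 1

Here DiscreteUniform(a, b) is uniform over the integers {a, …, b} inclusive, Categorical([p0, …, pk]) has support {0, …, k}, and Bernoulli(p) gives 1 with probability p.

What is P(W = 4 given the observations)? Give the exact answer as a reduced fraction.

Enumerate traces; 24 have nonzero weight after conditioning:
  (V=0, Z=2, W=3, U=0, X=1, Y=0) weight 1/90
  (V=0, Z=2, W=3, U=0, X=1, Y=1) weight 1/90
  (V=0, Z=2, W=3, U=1, X=1, Y=0) weight 1/180
  (V=0, Z=2, W=3, U=1, X=1, Y=1) weight 1/180
  (V=0, Z=2, W=4, U=0, X=0, Y=0) weight 1/135
  (V=0, Z=2, W=4, U=0, X=0, Y=1) weight 1/135
  (V=0, Z=2, W=4, U=1, X=0, Y=0) weight 1/270
  (V=0, Z=2, W=4, U=1, X=0, Y=1) weight 1/270
  … 16 more
Group by W:
  weight(W=3) = 1/10
  weight(W=4) = 1/15
Total weight = 1/10 + 1/15 = 1/6
P(W=3 | obs) = 1/10 / 1/6 = 3/5
P(W=4 | obs) = 1/15 / 1/6 = 2/5

P(W = 4 | obs) = 2/5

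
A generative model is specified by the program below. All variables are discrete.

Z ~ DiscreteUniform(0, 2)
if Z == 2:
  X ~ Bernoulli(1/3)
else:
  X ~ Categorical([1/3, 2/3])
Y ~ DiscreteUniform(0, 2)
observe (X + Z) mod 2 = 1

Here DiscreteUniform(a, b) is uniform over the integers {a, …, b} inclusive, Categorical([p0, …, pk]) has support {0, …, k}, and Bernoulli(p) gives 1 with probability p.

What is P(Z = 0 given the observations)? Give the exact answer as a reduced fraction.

Enumerate traces; 9 have nonzero weight after conditioning:
  (Z=0, X=1, Y=0) weight 2/27
  (Z=0, X=1, Y=1) weight 2/27
  (Z=0, X=1, Y=2) weight 2/27
  (Z=1, X=0, Y=0) weight 1/27
  (Z=1, X=0, Y=1) weight 1/27
  (Z=1, X=0, Y=2) weight 1/27
  (Z=2, X=1, Y=0) weight 1/27
  (Z=2, X=1, Y=1) weight 1/27
  … 1 more
Group by Z:
  weight(Z=0) = 2/9
  weight(Z=1) = 1/9
  weight(Z=2) = 1/9
Total weight = 2/9 + 1/9 + 1/9 = 4/9
P(Z=0 | obs) = 2/9 / 4/9 = 1/2
P(Z=1 | obs) = 1/9 / 4/9 = 1/4
P(Z=2 | obs) = 1/9 / 4/9 = 1/4

P(Z = 0 | obs) = 1/2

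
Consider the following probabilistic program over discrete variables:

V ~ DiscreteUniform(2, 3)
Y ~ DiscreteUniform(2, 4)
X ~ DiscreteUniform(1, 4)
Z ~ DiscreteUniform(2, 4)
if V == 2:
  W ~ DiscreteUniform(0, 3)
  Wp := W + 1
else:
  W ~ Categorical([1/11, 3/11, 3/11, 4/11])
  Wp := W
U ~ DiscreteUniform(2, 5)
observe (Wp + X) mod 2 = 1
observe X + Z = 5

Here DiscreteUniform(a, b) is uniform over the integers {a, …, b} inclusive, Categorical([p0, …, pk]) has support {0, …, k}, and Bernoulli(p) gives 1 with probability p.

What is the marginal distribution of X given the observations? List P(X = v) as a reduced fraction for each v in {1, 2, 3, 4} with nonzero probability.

P(X=1) = 19/63, P(X=2) = 25/63, P(X=3) = 19/63

Enumerate traces; 144 have nonzero weight after conditioning:
  (V=2, Y=2, X=1, Z=4, W=1, U=2) weight 1/1152
  (V=2, Y=2, X=1, Z=4, W=1, U=3) weight 1/1152
  (V=2, Y=2, X=1, Z=4, W=1, U=4) weight 1/1152
  (V=2, Y=2, X=1, Z=4, W=1, U=5) weight 1/1152
  (V=2, Y=2, X=1, Z=4, W=3, U=2) weight 1/1152
  (V=2, Y=2, X=1, Z=4, W=3, U=3) weight 1/1152
  (V=2, Y=2, X=1, Z=4, W=3, U=4) weight 1/1152
  (V=2, Y=2, X=1, Z=4, W=3, U=5) weight 1/1152
  (V=2, Y=2, X=2, Z=3, W=0, U=2) weight 1/1152
  (V=2, Y=2, X=3, Z=2, W=1, U=2) weight 1/1152
  … 134 more
Group by X:
  weight(X=1) = 19/528
  weight(X=2) = 25/528
  weight(X=3) = 19/528
Total weight = 19/528 + 25/528 + 19/528 = 21/176
P(X=1 | obs) = 19/528 / 21/176 = 19/63
P(X=2 | obs) = 25/528 / 21/176 = 25/63
P(X=3 | obs) = 19/528 / 21/176 = 19/63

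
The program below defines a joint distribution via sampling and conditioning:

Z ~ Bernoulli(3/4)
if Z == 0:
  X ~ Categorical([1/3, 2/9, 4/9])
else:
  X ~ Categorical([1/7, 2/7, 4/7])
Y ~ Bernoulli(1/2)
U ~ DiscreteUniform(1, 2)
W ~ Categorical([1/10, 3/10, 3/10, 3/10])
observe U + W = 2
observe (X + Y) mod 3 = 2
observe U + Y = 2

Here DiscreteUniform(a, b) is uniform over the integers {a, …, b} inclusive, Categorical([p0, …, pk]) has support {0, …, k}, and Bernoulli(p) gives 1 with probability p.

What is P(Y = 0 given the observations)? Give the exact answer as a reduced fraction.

Enumerate traces; 4 have nonzero weight after conditioning:
  (Z=0, X=1, Y=1, U=1, W=1) weight 1/240
  (Z=0, X=2, Y=0, U=2, W=0) weight 1/360
  (Z=1, X=1, Y=1, U=1, W=1) weight 9/560
  (Z=1, X=2, Y=0, U=2, W=0) weight 3/280
Group by Y:
  weight(Y=0) = 17/1260
  weight(Y=1) = 17/840
Total weight = 17/1260 + 17/840 = 17/504
P(Y=0 | obs) = 17/1260 / 17/504 = 2/5
P(Y=1 | obs) = 17/840 / 17/504 = 3/5

P(Y = 0 | obs) = 2/5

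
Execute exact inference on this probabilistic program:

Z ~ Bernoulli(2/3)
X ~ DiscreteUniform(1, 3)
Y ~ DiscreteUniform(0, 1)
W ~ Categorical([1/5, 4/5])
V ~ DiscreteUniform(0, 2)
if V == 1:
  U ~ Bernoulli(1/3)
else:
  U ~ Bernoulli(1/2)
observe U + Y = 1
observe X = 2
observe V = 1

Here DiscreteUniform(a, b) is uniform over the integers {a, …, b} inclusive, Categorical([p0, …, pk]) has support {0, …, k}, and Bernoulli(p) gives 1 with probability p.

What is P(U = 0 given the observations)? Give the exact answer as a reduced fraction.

P(U = 0 | obs) = 2/3

Enumerate traces; 8 have nonzero weight after conditioning:
  (Z=0, X=2, Y=0, W=0, V=1, U=1) weight 1/810
  (Z=0, X=2, Y=0, W=1, V=1, U=1) weight 2/405
  (Z=0, X=2, Y=1, W=0, V=1, U=0) weight 1/405
  (Z=0, X=2, Y=1, W=1, V=1, U=0) weight 4/405
  (Z=1, X=2, Y=0, W=0, V=1, U=1) weight 1/405
  (Z=1, X=2, Y=0, W=1, V=1, U=1) weight 4/405
  (Z=1, X=2, Y=1, W=0, V=1, U=0) weight 2/405
  (Z=1, X=2, Y=1, W=1, V=1, U=0) weight 8/405
Group by U:
  weight(U=0) = 1/27
  weight(U=1) = 1/54
Total weight = 1/27 + 1/54 = 1/18
P(U=0 | obs) = 1/27 / 1/18 = 2/3
P(U=1 | obs) = 1/54 / 1/18 = 1/3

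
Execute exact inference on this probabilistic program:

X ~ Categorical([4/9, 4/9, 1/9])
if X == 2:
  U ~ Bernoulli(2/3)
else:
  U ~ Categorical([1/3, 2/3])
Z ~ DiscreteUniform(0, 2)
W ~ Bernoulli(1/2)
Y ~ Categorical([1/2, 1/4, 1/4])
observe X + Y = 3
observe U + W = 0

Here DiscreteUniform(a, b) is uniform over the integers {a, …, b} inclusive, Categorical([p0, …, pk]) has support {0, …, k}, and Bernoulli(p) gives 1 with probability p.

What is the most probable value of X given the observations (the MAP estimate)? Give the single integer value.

argmax_v P(X = v | obs) = 1

Enumerate traces; 6 have nonzero weight after conditioning:
  (X=1, U=0, Z=0, W=0, Y=2) weight 1/162
  (X=1, U=0, Z=1, W=0, Y=2) weight 1/162
  (X=1, U=0, Z=2, W=0, Y=2) weight 1/162
  (X=2, U=0, Z=0, W=0, Y=1) weight 1/648
  (X=2, U=0, Z=1, W=0, Y=1) weight 1/648
  (X=2, U=0, Z=2, W=0, Y=1) weight 1/648
Group by X:
  weight(X=1) = 1/54
  weight(X=2) = 1/216
Total weight = 1/54 + 1/216 = 5/216
P(X=1 | obs) = 1/54 / 5/216 = 4/5
P(X=2 | obs) = 1/216 / 5/216 = 1/5
argmax = 1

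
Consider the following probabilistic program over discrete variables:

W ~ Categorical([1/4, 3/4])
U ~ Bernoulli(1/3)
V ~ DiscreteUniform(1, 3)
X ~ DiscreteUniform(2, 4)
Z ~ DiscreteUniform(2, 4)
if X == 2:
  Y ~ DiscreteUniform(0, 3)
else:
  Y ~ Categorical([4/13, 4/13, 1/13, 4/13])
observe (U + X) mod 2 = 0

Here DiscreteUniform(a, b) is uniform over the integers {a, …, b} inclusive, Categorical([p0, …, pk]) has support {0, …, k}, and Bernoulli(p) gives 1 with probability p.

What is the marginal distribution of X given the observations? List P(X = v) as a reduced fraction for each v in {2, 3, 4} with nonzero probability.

P(X=2) = 2/5, P(X=3) = 1/5, P(X=4) = 2/5

Enumerate traces; 216 have nonzero weight after conditioning:
  (W=0, U=0, V=1, X=2, Z=2, Y=0) weight 1/648
  (W=0, U=0, V=1, X=2, Z=2, Y=1) weight 1/648
  (W=0, U=0, V=1, X=2, Z=2, Y=2) weight 1/648
  (W=0, U=0, V=1, X=2, Z=2, Y=3) weight 1/648
  (W=0, U=0, V=1, X=2, Z=3, Y=0) weight 1/648
  (W=0, U=0, V=1, X=2, Z=3, Y=1) weight 1/648
  (W=0, U=0, V=1, X=2, Z=3, Y=2) weight 1/648
  (W=0, U=0, V=1, X=2, Z=3, Y=3) weight 1/648
  (W=0, U=0, V=1, X=4, Z=2, Y=0) weight 2/1053
  (W=0, U=1, V=1, X=3, Z=2, Y=0) weight 1/1053
  … 206 more
Group by X:
  weight(X=2) = 2/9
  weight(X=3) = 1/9
  weight(X=4) = 2/9
Total weight = 2/9 + 1/9 + 2/9 = 5/9
P(X=2 | obs) = 2/9 / 5/9 = 2/5
P(X=3 | obs) = 1/9 / 5/9 = 1/5
P(X=4 | obs) = 2/9 / 5/9 = 2/5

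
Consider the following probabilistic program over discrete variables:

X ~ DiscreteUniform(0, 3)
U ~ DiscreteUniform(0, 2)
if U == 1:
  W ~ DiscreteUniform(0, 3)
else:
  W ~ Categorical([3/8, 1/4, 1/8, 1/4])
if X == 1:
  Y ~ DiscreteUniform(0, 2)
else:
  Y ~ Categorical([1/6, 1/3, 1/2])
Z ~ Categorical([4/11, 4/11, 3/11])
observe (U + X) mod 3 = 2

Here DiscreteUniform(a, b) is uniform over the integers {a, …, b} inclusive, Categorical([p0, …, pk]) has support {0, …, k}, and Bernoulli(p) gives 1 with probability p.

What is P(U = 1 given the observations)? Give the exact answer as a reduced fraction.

P(U = 1 | obs) = 1/4

Enumerate traces; 144 have nonzero weight after conditioning:
  (X=0, U=2, W=0, Y=0, Z=0) weight 1/528
  (X=0, U=2, W=0, Y=0, Z=1) weight 1/528
  (X=0, U=2, W=0, Y=0, Z=2) weight 1/704
  (X=0, U=2, W=0, Y=1, Z=0) weight 1/264
  (X=0, U=2, W=0, Y=1, Z=1) weight 1/264
  (X=0, U=2, W=0, Y=1, Z=2) weight 1/352
  (X=0, U=2, W=0, Y=2, Z=0) weight 1/176
  (X=0, U=2, W=0, Y=2, Z=1) weight 1/176
  (X=1, U=1, W=0, Y=0, Z=0) weight 1/396
  (X=2, U=0, W=0, Y=0, Z=0) weight 1/528
  … 134 more
Group by U:
  weight(U=0) = 1/12
  weight(U=1) = 1/12
  weight(U=2) = 1/6
Total weight = 1/12 + 1/12 + 1/6 = 1/3
P(U=0 | obs) = 1/12 / 1/3 = 1/4
P(U=1 | obs) = 1/12 / 1/3 = 1/4
P(U=2 | obs) = 1/6 / 1/3 = 1/2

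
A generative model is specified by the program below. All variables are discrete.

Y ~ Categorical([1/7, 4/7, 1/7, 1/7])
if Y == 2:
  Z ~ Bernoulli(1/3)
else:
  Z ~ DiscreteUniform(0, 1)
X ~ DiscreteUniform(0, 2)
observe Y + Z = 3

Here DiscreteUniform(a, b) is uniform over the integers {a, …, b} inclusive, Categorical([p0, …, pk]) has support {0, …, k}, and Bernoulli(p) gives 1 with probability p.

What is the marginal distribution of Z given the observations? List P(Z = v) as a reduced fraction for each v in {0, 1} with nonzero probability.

P(Z=0) = 3/5, P(Z=1) = 2/5

Enumerate traces; 6 have nonzero weight after conditioning:
  (Y=2, Z=1, X=0) weight 1/63
  (Y=2, Z=1, X=1) weight 1/63
  (Y=2, Z=1, X=2) weight 1/63
  (Y=3, Z=0, X=0) weight 1/42
  (Y=3, Z=0, X=1) weight 1/42
  (Y=3, Z=0, X=2) weight 1/42
Group by Z:
  weight(Z=0) = 1/14
  weight(Z=1) = 1/21
Total weight = 1/14 + 1/21 = 5/42
P(Z=0 | obs) = 1/14 / 5/42 = 3/5
P(Z=1 | obs) = 1/21 / 5/42 = 2/5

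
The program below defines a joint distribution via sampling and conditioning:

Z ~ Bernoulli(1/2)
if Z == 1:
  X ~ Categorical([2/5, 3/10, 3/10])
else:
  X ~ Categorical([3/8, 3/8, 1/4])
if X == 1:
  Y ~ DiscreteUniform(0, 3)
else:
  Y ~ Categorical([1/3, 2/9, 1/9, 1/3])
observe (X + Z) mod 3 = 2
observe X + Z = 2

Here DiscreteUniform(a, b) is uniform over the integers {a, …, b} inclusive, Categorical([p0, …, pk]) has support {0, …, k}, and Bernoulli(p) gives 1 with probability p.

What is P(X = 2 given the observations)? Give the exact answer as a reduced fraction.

Enumerate traces; 8 have nonzero weight after conditioning:
  (Z=0, X=2, Y=0) weight 1/24
  (Z=0, X=2, Y=1) weight 1/36
  (Z=0, X=2, Y=2) weight 1/72
  (Z=0, X=2, Y=3) weight 1/24
  (Z=1, X=1, Y=0) weight 3/80
  (Z=1, X=1, Y=1) weight 3/80
  (Z=1, X=1, Y=2) weight 3/80
  (Z=1, X=1, Y=3) weight 3/80
Group by X:
  weight(X=1) = 3/20
  weight(X=2) = 1/8
Total weight = 3/20 + 1/8 = 11/40
P(X=1 | obs) = 3/20 / 11/40 = 6/11
P(X=2 | obs) = 1/8 / 11/40 = 5/11

P(X = 2 | obs) = 5/11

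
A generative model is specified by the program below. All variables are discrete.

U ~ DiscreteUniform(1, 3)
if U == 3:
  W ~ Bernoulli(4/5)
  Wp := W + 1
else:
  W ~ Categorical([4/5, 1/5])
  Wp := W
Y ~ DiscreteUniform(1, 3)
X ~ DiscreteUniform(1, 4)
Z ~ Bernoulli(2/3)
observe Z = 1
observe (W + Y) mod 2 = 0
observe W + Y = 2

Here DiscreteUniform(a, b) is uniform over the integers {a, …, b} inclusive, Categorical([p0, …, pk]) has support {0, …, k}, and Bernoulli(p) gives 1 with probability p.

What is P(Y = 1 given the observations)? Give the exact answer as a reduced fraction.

P(Y = 1 | obs) = 2/5

Enumerate traces; 24 have nonzero weight after conditioning:
  (U=1, W=0, Y=2, X=1, Z=1) weight 2/135
  (U=1, W=0, Y=2, X=2, Z=1) weight 2/135
  (U=1, W=0, Y=2, X=3, Z=1) weight 2/135
  (U=1, W=0, Y=2, X=4, Z=1) weight 2/135
  (U=1, W=1, Y=1, X=1, Z=1) weight 1/270
  (U=1, W=1, Y=1, X=2, Z=1) weight 1/270
  (U=1, W=1, Y=1, X=3, Z=1) weight 1/270
  (U=1, W=1, Y=1, X=4, Z=1) weight 1/270
  … 16 more
Group by Y:
  weight(Y=1) = 4/45
  weight(Y=2) = 2/15
Total weight = 4/45 + 2/15 = 2/9
P(Y=1 | obs) = 4/45 / 2/9 = 2/5
P(Y=2 | obs) = 2/15 / 2/9 = 3/5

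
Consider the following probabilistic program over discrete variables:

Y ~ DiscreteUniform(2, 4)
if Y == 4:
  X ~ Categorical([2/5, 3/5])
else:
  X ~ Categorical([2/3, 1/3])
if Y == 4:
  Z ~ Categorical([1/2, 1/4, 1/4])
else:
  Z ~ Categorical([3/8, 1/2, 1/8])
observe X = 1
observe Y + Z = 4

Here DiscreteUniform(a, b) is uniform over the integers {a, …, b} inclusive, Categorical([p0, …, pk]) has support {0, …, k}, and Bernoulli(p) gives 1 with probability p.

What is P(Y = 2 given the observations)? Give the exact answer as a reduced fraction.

Enumerate traces; 3 have nonzero weight after conditioning:
  (Y=2, X=1, Z=2) weight 1/72
  (Y=3, X=1, Z=1) weight 1/18
  (Y=4, X=1, Z=0) weight 1/10
Group by Y:
  weight(Y=2) = 1/72
  weight(Y=3) = 1/18
  weight(Y=4) = 1/10
Total weight = 1/72 + 1/18 + 1/10 = 61/360
P(Y=2 | obs) = 1/72 / 61/360 = 5/61
P(Y=3 | obs) = 1/18 / 61/360 = 20/61
P(Y=4 | obs) = 1/10 / 61/360 = 36/61

P(Y = 2 | obs) = 5/61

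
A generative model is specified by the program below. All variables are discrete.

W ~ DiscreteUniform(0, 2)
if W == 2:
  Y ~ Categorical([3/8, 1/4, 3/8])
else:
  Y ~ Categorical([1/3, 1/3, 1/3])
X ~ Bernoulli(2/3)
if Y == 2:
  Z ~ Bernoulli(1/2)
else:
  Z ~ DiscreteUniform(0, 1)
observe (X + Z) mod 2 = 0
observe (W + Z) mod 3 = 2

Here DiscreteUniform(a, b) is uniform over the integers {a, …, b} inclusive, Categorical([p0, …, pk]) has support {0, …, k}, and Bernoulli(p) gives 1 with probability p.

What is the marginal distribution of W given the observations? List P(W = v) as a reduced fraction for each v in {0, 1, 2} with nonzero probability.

Enumerate traces; 6 have nonzero weight after conditioning:
  (W=1, Y=0, X=1, Z=1) weight 1/27
  (W=1, Y=1, X=1, Z=1) weight 1/27
  (W=1, Y=2, X=1, Z=1) weight 1/27
  (W=2, Y=0, X=0, Z=0) weight 1/48
  (W=2, Y=1, X=0, Z=0) weight 1/72
  (W=2, Y=2, X=0, Z=0) weight 1/48
Group by W:
  weight(W=1) = 1/9
  weight(W=2) = 1/18
Total weight = 1/9 + 1/18 = 1/6
P(W=1 | obs) = 1/9 / 1/6 = 2/3
P(W=2 | obs) = 1/18 / 1/6 = 1/3

P(W=1) = 2/3, P(W=2) = 1/3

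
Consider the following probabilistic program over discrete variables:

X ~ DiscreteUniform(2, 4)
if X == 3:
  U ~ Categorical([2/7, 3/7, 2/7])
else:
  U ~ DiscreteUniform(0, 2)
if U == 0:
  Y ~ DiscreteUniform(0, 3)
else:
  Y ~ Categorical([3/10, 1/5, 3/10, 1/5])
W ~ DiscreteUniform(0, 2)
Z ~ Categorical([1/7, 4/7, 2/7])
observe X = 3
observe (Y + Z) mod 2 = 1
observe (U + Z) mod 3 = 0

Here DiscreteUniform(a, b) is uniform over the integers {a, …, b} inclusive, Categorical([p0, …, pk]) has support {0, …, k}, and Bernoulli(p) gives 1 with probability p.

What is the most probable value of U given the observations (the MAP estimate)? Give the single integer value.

Enumerate traces; 18 have nonzero weight after conditioning:
  (X=3, U=0, Y=1, W=0, Z=0) weight 1/882
  (X=3, U=0, Y=1, W=1, Z=0) weight 1/882
  (X=3, U=0, Y=1, W=2, Z=0) weight 1/882
  (X=3, U=0, Y=3, W=0, Z=0) weight 1/882
  (X=3, U=0, Y=3, W=1, Z=0) weight 1/882
  (X=3, U=0, Y=3, W=2, Z=0) weight 1/882
  (X=3, U=1, Y=1, W=0, Z=2) weight 2/735
  (X=3, U=1, Y=1, W=1, Z=2) weight 2/735
  (X=3, U=2, Y=0, W=0, Z=1) weight 4/735
  … 9 more
Group by U:
  weight(U=0) = 1/147
  weight(U=1) = 4/245
  weight(U=2) = 8/245
Total weight = 1/147 + 4/245 + 8/245 = 41/735
P(U=0 | obs) = 1/147 / 41/735 = 5/41
P(U=1 | obs) = 4/245 / 41/735 = 12/41
P(U=2 | obs) = 8/245 / 41/735 = 24/41
argmax = 2

argmax_v P(U = v | obs) = 2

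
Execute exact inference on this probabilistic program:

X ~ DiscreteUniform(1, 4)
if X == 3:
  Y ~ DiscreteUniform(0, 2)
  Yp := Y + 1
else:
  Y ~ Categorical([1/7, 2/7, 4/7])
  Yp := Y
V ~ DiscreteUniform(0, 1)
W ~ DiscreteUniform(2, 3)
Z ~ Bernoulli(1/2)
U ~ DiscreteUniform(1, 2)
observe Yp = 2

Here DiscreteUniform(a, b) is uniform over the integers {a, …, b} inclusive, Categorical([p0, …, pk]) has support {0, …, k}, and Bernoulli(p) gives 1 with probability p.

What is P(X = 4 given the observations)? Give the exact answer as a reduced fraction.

Enumerate traces; 64 have nonzero weight after conditioning:
  (X=1, Y=2, V=0, W=2, Z=0, U=1) weight 1/112
  (X=1, Y=2, V=0, W=2, Z=0, U=2) weight 1/112
  (X=1, Y=2, V=0, W=2, Z=1, U=1) weight 1/112
  (X=1, Y=2, V=0, W=2, Z=1, U=2) weight 1/112
  (X=1, Y=2, V=0, W=3, Z=0, U=1) weight 1/112
  (X=1, Y=2, V=0, W=3, Z=0, U=2) weight 1/112
  (X=1, Y=2, V=0, W=3, Z=1, U=1) weight 1/112
  (X=1, Y=2, V=0, W=3, Z=1, U=2) weight 1/112
  (X=2, Y=2, V=0, W=2, Z=0, U=1) weight 1/112
  (X=3, Y=1, V=0, W=2, Z=0, U=1) weight 1/192
  … 54 more
Group by X:
  weight(X=1) = 1/7
  weight(X=2) = 1/7
  weight(X=3) = 1/12
  weight(X=4) = 1/7
Total weight = 1/7 + 1/7 + 1/12 + 1/7 = 43/84
P(X=1 | obs) = 1/7 / 43/84 = 12/43
P(X=2 | obs) = 1/7 / 43/84 = 12/43
P(X=3 | obs) = 1/12 / 43/84 = 7/43
P(X=4 | obs) = 1/7 / 43/84 = 12/43

P(X = 4 | obs) = 12/43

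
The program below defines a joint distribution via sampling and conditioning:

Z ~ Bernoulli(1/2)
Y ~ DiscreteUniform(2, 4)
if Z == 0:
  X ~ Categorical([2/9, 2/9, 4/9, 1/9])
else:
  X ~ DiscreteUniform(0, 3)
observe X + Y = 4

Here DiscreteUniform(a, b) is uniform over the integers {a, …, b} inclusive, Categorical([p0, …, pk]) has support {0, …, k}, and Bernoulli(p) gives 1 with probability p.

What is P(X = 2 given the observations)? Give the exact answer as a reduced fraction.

P(X = 2 | obs) = 25/59

Enumerate traces; 6 have nonzero weight after conditioning:
  (Z=0, Y=2, X=2) weight 2/27
  (Z=0, Y=3, X=1) weight 1/27
  (Z=0, Y=4, X=0) weight 1/27
  (Z=1, Y=2, X=2) weight 1/24
  (Z=1, Y=3, X=1) weight 1/24
  (Z=1, Y=4, X=0) weight 1/24
Group by X:
  weight(X=0) = 17/216
  weight(X=1) = 17/216
  weight(X=2) = 25/216
Total weight = 17/216 + 17/216 + 25/216 = 59/216
P(X=0 | obs) = 17/216 / 59/216 = 17/59
P(X=1 | obs) = 17/216 / 59/216 = 17/59
P(X=2 | obs) = 25/216 / 59/216 = 25/59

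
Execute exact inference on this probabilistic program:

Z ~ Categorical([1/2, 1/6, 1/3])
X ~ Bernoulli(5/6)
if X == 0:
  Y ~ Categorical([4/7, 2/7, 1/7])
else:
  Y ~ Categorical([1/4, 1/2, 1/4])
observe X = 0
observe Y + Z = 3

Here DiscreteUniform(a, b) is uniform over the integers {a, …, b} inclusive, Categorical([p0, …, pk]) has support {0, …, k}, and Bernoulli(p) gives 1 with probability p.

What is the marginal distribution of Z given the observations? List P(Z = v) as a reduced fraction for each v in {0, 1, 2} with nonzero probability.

Enumerate traces; 2 have nonzero weight after conditioning:
  (Z=1, X=0, Y=2) weight 1/252
  (Z=2, X=0, Y=1) weight 1/63
Group by Z:
  weight(Z=1) = 1/252
  weight(Z=2) = 1/63
Total weight = 1/252 + 1/63 = 5/252
P(Z=1 | obs) = 1/252 / 5/252 = 1/5
P(Z=2 | obs) = 1/63 / 5/252 = 4/5

P(Z=1) = 1/5, P(Z=2) = 4/5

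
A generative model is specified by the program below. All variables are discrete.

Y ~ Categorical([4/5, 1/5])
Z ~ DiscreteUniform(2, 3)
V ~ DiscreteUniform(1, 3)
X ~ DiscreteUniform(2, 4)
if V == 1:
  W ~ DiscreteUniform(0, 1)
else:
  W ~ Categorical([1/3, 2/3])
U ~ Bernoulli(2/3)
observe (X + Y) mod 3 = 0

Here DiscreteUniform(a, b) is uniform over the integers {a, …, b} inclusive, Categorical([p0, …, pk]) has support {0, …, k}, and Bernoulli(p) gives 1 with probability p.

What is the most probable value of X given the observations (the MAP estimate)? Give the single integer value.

Enumerate traces; 48 have nonzero weight after conditioning:
  (Y=0, Z=2, V=1, X=3, W=0, U=0) weight 1/135
  (Y=0, Z=2, V=1, X=3, W=0, U=1) weight 2/135
  (Y=0, Z=2, V=1, X=3, W=1, U=0) weight 1/135
  (Y=0, Z=2, V=1, X=3, W=1, U=1) weight 2/135
  (Y=0, Z=2, V=2, X=3, W=0, U=0) weight 2/405
  (Y=0, Z=2, V=2, X=3, W=0, U=1) weight 4/405
  (Y=0, Z=2, V=2, X=3, W=1, U=0) weight 4/405
  (Y=0, Z=2, V=2, X=3, W=1, U=1) weight 8/405
  (Y=1, Z=2, V=1, X=2, W=0, U=0) weight 1/540
  … 39 more
Group by X:
  weight(X=2) = 1/15
  weight(X=3) = 4/15
Total weight = 1/15 + 4/15 = 1/3
P(X=2 | obs) = 1/15 / 1/3 = 1/5
P(X=3 | obs) = 4/15 / 1/3 = 4/5
argmax = 3

argmax_v P(X = v | obs) = 3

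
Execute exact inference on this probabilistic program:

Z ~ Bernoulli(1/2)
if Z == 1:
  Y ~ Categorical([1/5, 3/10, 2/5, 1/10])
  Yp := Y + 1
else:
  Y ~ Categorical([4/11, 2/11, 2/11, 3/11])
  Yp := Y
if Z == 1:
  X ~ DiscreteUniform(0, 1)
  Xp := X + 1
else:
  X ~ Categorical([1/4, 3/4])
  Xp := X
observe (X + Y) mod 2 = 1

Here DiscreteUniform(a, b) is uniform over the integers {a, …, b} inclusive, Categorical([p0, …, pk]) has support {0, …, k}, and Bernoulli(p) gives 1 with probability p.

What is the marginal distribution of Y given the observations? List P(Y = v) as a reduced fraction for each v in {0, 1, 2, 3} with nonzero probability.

P(Y=0) = 82/225, P(Y=1) = 43/225, P(Y=2) = 74/225, P(Y=3) = 26/225

Enumerate traces; 8 have nonzero weight after conditioning:
  (Z=0, Y=0, X=1) weight 3/22
  (Z=0, Y=1, X=0) weight 1/44
  (Z=0, Y=2, X=1) weight 3/44
  (Z=0, Y=3, X=0) weight 3/88
  (Z=1, Y=0, X=1) weight 1/20
  (Z=1, Y=1, X=0) weight 3/40
  (Z=1, Y=2, X=1) weight 1/10
  (Z=1, Y=3, X=0) weight 1/40
Group by Y:
  weight(Y=0) = 41/220
  weight(Y=1) = 43/440
  weight(Y=2) = 37/220
  weight(Y=3) = 13/220
Total weight = 41/220 + 43/440 + 37/220 + 13/220 = 45/88
P(Y=0 | obs) = 41/220 / 45/88 = 82/225
P(Y=1 | obs) = 43/440 / 45/88 = 43/225
P(Y=2 | obs) = 37/220 / 45/88 = 74/225
P(Y=3 | obs) = 13/220 / 45/88 = 26/225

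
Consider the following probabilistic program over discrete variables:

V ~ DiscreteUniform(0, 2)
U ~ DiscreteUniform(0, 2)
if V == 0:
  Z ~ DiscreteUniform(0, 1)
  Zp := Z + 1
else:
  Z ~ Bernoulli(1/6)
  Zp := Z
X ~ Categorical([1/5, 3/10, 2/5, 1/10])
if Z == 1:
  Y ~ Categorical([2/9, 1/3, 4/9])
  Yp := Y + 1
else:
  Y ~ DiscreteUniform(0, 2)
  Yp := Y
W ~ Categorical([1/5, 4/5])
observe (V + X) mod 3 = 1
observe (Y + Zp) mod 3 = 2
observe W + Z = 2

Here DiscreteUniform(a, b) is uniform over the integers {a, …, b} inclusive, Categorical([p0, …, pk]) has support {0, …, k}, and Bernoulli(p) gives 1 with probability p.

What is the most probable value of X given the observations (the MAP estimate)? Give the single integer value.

argmax_v P(X = v | obs) = 1

Enumerate traces; 12 have nonzero weight after conditioning:
  (V=0, U=0, Z=1, X=1, Y=0, W=1) weight 2/675
  (V=0, U=1, Z=1, X=1, Y=0, W=1) weight 2/675
  (V=0, U=2, Z=1, X=1, Y=0, W=1) weight 2/675
  (V=1, U=0, Z=1, X=0, Y=1, W=1) weight 2/2025
  (V=1, U=0, Z=1, X=3, Y=1, W=1) weight 1/2025
  (V=1, U=1, Z=1, X=0, Y=1, W=1) weight 2/2025
  (V=1, U=1, Z=1, X=3, Y=1, W=1) weight 1/2025
  (V=1, U=2, Z=1, X=0, Y=1, W=1) weight 2/2025
  (V=2, U=0, Z=1, X=2, Y=1, W=1) weight 4/2025
  … 3 more
Group by X:
  weight(X=0) = 2/675
  weight(X=1) = 2/225
  weight(X=2) = 4/675
  weight(X=3) = 1/675
Total weight = 2/675 + 2/225 + 4/675 + 1/675 = 13/675
P(X=0 | obs) = 2/675 / 13/675 = 2/13
P(X=1 | obs) = 2/225 / 13/675 = 6/13
P(X=2 | obs) = 4/675 / 13/675 = 4/13
P(X=3 | obs) = 1/675 / 13/675 = 1/13
argmax = 1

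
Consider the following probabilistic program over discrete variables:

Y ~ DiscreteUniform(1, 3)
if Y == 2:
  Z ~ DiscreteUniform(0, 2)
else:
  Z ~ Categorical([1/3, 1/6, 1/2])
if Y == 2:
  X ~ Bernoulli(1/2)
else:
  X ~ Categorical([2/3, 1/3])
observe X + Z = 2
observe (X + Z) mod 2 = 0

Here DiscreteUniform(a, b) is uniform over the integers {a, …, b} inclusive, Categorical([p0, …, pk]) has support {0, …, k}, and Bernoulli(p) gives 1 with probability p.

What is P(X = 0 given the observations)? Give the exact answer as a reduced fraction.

P(X = 0 | obs) = 3/4

Enumerate traces; 6 have nonzero weight after conditioning:
  (Y=1, Z=1, X=1) weight 1/54
  (Y=1, Z=2, X=0) weight 1/9
  (Y=2, Z=1, X=1) weight 1/18
  (Y=2, Z=2, X=0) weight 1/18
  (Y=3, Z=1, X=1) weight 1/54
  (Y=3, Z=2, X=0) weight 1/9
Group by X:
  weight(X=0) = 5/18
  weight(X=1) = 5/54
Total weight = 5/18 + 5/54 = 10/27
P(X=0 | obs) = 5/18 / 10/27 = 3/4
P(X=1 | obs) = 5/54 / 10/27 = 1/4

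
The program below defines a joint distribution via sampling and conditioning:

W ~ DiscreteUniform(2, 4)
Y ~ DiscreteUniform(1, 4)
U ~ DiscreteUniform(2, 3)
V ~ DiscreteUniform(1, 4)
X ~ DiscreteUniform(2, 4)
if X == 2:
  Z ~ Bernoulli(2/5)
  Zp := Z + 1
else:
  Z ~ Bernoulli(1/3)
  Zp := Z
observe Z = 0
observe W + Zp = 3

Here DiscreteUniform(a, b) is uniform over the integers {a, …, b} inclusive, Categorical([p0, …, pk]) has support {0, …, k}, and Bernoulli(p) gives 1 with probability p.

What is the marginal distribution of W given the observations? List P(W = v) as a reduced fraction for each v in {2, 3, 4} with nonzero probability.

P(W=2) = 9/29, P(W=3) = 20/29

Enumerate traces; 96 have nonzero weight after conditioning:
  (W=2, Y=1, U=2, V=1, X=2, Z=0) weight 1/480
  (W=2, Y=1, U=2, V=2, X=2, Z=0) weight 1/480
  (W=2, Y=1, U=2, V=3, X=2, Z=0) weight 1/480
  (W=2, Y=1, U=2, V=4, X=2, Z=0) weight 1/480
  (W=2, Y=1, U=3, V=1, X=2, Z=0) weight 1/480
  (W=2, Y=1, U=3, V=2, X=2, Z=0) weight 1/480
  (W=2, Y=1, U=3, V=3, X=2, Z=0) weight 1/480
  (W=2, Y=1, U=3, V=4, X=2, Z=0) weight 1/480
  (W=3, Y=1, U=2, V=1, X=3, Z=0) weight 1/432
  … 87 more
Group by W:
  weight(W=2) = 1/15
  weight(W=3) = 4/27
Total weight = 1/15 + 4/27 = 29/135
P(W=2 | obs) = 1/15 / 29/135 = 9/29
P(W=3 | obs) = 4/27 / 29/135 = 20/29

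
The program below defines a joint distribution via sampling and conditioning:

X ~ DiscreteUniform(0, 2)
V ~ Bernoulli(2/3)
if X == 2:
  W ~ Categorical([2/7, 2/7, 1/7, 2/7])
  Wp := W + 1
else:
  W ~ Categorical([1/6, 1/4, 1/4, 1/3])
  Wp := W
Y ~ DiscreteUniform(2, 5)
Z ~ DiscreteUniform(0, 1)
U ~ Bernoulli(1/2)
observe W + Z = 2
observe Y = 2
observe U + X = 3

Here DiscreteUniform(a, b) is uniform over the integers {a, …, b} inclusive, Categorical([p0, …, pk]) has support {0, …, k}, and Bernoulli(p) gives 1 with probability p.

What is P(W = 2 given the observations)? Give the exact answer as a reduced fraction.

Enumerate traces; 4 have nonzero weight after conditioning:
  (X=2, V=0, W=1, Y=2, Z=1, U=1) weight 1/504
  (X=2, V=0, W=2, Y=2, Z=0, U=1) weight 1/1008
  (X=2, V=1, W=1, Y=2, Z=1, U=1) weight 1/252
  (X=2, V=1, W=2, Y=2, Z=0, U=1) weight 1/504
Group by W:
  weight(W=1) = 1/168
  weight(W=2) = 1/336
Total weight = 1/168 + 1/336 = 1/112
P(W=1 | obs) = 1/168 / 1/112 = 2/3
P(W=2 | obs) = 1/336 / 1/112 = 1/3

P(W = 2 | obs) = 1/3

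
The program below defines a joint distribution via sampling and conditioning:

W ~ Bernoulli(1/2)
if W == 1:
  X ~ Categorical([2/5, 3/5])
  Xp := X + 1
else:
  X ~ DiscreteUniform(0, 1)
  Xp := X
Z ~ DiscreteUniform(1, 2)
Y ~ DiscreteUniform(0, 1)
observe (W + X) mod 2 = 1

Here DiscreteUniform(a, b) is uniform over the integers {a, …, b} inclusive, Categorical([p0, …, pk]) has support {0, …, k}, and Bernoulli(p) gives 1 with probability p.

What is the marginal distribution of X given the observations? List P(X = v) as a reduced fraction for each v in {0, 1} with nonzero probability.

P(X=0) = 4/9, P(X=1) = 5/9

Enumerate traces; 8 have nonzero weight after conditioning:
  (W=0, X=1, Z=1, Y=0) weight 1/16
  (W=0, X=1, Z=1, Y=1) weight 1/16
  (W=0, X=1, Z=2, Y=0) weight 1/16
  (W=0, X=1, Z=2, Y=1) weight 1/16
  (W=1, X=0, Z=1, Y=0) weight 1/20
  (W=1, X=0, Z=1, Y=1) weight 1/20
  (W=1, X=0, Z=2, Y=0) weight 1/20
  (W=1, X=0, Z=2, Y=1) weight 1/20
Group by X:
  weight(X=0) = 1/5
  weight(X=1) = 1/4
Total weight = 1/5 + 1/4 = 9/20
P(X=0 | obs) = 1/5 / 9/20 = 4/9
P(X=1 | obs) = 1/4 / 9/20 = 5/9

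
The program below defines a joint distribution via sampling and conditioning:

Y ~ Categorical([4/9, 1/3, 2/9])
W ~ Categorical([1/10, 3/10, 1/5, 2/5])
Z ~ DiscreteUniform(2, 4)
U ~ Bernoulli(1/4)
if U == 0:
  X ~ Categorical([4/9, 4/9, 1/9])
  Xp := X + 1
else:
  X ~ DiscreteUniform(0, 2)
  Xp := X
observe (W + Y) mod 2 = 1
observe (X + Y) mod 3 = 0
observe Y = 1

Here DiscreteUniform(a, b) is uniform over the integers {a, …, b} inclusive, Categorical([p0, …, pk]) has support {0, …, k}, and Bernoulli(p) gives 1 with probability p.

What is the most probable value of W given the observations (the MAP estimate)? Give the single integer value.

Enumerate traces; 12 have nonzero weight after conditioning:
  (Y=1, W=0, Z=2, U=0, X=2) weight 1/1080
  (Y=1, W=0, Z=2, U=1, X=2) weight 1/1080
  (Y=1, W=0, Z=3, U=0, X=2) weight 1/1080
  (Y=1, W=0, Z=3, U=1, X=2) weight 1/1080
  (Y=1, W=0, Z=4, U=0, X=2) weight 1/1080
  (Y=1, W=0, Z=4, U=1, X=2) weight 1/1080
  (Y=1, W=2, Z=2, U=0, X=2) weight 1/540
  (Y=1, W=2, Z=2, U=1, X=2) weight 1/540
  … 4 more
Group by W:
  weight(W=0) = 1/180
  weight(W=2) = 1/90
Total weight = 1/180 + 1/90 = 1/60
P(W=0 | obs) = 1/180 / 1/60 = 1/3
P(W=2 | obs) = 1/90 / 1/60 = 2/3
argmax = 2

argmax_v P(W = v | obs) = 2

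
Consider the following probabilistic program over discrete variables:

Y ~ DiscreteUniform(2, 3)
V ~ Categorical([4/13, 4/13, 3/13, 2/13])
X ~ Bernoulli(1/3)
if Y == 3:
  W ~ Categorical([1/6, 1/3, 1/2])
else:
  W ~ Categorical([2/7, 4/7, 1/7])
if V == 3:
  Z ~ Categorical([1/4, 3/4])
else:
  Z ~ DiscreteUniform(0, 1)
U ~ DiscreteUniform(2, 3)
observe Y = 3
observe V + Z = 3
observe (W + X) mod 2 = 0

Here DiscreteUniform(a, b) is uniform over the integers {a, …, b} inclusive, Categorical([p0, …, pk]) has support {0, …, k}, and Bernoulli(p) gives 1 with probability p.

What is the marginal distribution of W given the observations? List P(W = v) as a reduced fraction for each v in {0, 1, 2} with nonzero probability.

P(W=0) = 1/5, P(W=1) = 1/5, P(W=2) = 3/5

Enumerate traces; 12 have nonzero weight after conditioning:
  (Y=3, V=2, X=0, W=0, Z=1, U=2) weight 1/312
  (Y=3, V=2, X=0, W=0, Z=1, U=3) weight 1/312
  (Y=3, V=2, X=0, W=2, Z=1, U=2) weight 1/104
  (Y=3, V=2, X=0, W=2, Z=1, U=3) weight 1/104
  (Y=3, V=2, X=1, W=1, Z=1, U=2) weight 1/312
  (Y=3, V=2, X=1, W=1, Z=1, U=3) weight 1/312
  (Y=3, V=3, X=0, W=0, Z=0, U=2) weight 1/936
  (Y=3, V=3, X=0, W=0, Z=0, U=3) weight 1/936
  … 4 more
Group by W:
  weight(W=0) = 1/117
  weight(W=1) = 1/117
  weight(W=2) = 1/39
Total weight = 1/117 + 1/117 + 1/39 = 5/117
P(W=0 | obs) = 1/117 / 5/117 = 1/5
P(W=1 | obs) = 1/117 / 5/117 = 1/5
P(W=2 | obs) = 1/39 / 5/117 = 3/5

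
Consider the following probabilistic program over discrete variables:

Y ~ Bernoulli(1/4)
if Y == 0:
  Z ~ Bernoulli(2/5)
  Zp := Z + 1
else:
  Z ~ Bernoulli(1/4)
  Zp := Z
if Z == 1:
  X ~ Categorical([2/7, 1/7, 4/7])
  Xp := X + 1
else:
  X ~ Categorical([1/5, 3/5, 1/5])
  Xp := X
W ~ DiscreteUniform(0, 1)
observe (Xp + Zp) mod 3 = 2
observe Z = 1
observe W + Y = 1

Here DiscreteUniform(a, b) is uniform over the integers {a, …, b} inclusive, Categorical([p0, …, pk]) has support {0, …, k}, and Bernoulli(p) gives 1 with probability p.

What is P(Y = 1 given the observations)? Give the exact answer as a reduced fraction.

P(Y = 1 | obs) = 5/53

Enumerate traces; 2 have nonzero weight after conditioning:
  (Y=0, Z=1, X=2, W=1) weight 3/35
  (Y=1, Z=1, X=0, W=0) weight 1/112
Group by Y:
  weight(Y=0) = 3/35
  weight(Y=1) = 1/112
Total weight = 3/35 + 1/112 = 53/560
P(Y=0 | obs) = 3/35 / 53/560 = 48/53
P(Y=1 | obs) = 1/112 / 53/560 = 5/53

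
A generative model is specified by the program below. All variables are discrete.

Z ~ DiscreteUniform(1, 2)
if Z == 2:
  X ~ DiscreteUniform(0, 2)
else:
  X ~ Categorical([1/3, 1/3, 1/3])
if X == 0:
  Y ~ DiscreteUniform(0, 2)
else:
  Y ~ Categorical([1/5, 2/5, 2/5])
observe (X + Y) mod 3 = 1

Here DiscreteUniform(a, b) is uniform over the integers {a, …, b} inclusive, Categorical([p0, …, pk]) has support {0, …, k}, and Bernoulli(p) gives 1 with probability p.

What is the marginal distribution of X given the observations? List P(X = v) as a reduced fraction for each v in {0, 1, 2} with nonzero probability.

P(X=0) = 5/14, P(X=1) = 3/14, P(X=2) = 3/7

Enumerate traces; 6 have nonzero weight after conditioning:
  (Z=1, X=0, Y=1) weight 1/18
  (Z=1, X=1, Y=0) weight 1/30
  (Z=1, X=2, Y=2) weight 1/15
  (Z=2, X=0, Y=1) weight 1/18
  (Z=2, X=1, Y=0) weight 1/30
  (Z=2, X=2, Y=2) weight 1/15
Group by X:
  weight(X=0) = 1/9
  weight(X=1) = 1/15
  weight(X=2) = 2/15
Total weight = 1/9 + 1/15 + 2/15 = 14/45
P(X=0 | obs) = 1/9 / 14/45 = 5/14
P(X=1 | obs) = 1/15 / 14/45 = 3/14
P(X=2 | obs) = 2/15 / 14/45 = 3/7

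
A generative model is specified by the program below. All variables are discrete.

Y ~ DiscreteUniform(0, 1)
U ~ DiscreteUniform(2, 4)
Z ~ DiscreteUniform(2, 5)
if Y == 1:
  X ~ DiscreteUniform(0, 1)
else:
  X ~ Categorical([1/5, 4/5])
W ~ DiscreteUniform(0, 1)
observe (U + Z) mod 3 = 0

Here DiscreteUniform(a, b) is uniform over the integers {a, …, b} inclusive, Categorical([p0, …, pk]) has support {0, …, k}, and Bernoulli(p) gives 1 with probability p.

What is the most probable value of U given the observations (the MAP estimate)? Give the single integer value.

Enumerate traces; 32 have nonzero weight after conditioning:
  (Y=0, U=2, Z=4, X=0, W=0) weight 1/240
  (Y=0, U=2, Z=4, X=0, W=1) weight 1/240
  (Y=0, U=2, Z=4, X=1, W=0) weight 1/60
  (Y=0, U=2, Z=4, X=1, W=1) weight 1/60
  (Y=0, U=3, Z=3, X=0, W=0) weight 1/240
  (Y=0, U=3, Z=3, X=0, W=1) weight 1/240
  (Y=0, U=3, Z=3, X=1, W=0) weight 1/60
  (Y=0, U=3, Z=3, X=1, W=1) weight 1/60
  (Y=0, U=4, Z=2, X=0, W=0) weight 1/240
  … 23 more
Group by U:
  weight(U=2) = 1/12
  weight(U=3) = 1/12
  weight(U=4) = 1/6
Total weight = 1/12 + 1/12 + 1/6 = 1/3
P(U=2 | obs) = 1/12 / 1/3 = 1/4
P(U=3 | obs) = 1/12 / 1/3 = 1/4
P(U=4 | obs) = 1/6 / 1/3 = 1/2
argmax = 4

argmax_v P(U = v | obs) = 4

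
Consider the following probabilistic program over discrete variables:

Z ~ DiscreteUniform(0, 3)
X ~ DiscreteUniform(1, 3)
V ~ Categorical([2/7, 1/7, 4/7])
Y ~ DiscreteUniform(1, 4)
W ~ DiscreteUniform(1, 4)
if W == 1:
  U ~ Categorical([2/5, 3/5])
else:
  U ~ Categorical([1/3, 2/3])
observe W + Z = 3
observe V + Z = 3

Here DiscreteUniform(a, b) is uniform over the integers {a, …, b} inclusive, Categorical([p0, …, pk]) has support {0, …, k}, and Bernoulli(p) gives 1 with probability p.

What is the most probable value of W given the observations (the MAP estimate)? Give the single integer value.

Enumerate traces; 48 have nonzero weight after conditioning:
  (Z=1, X=1, V=2, Y=1, W=2, U=0) weight 1/1008
  (Z=1, X=1, V=2, Y=1, W=2, U=1) weight 1/504
  (Z=1, X=1, V=2, Y=2, W=2, U=0) weight 1/1008
  (Z=1, X=1, V=2, Y=2, W=2, U=1) weight 1/504
  (Z=1, X=1, V=2, Y=3, W=2, U=0) weight 1/1008
  (Z=1, X=1, V=2, Y=3, W=2, U=1) weight 1/504
  (Z=1, X=1, V=2, Y=4, W=2, U=0) weight 1/1008
  (Z=1, X=1, V=2, Y=4, W=2, U=1) weight 1/504
  (Z=2, X=1, V=1, Y=1, W=1, U=0) weight 1/3360
  … 39 more
Group by W:
  weight(W=1) = 1/112
  weight(W=2) = 1/28
Total weight = 1/112 + 1/28 = 5/112
P(W=1 | obs) = 1/112 / 5/112 = 1/5
P(W=2 | obs) = 1/28 / 5/112 = 4/5
argmax = 2

argmax_v P(W = v | obs) = 2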